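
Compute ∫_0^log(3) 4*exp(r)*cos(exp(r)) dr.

-4*sin(1) + 4*sin(3)

Let u = exp(r), so du = exp(r) dr. When r = 0, u = 1; when r = log(3), u = 3.
The integral becomes 4·∫ cos(u) du from 1 to 3, with antiderivative 4*sin(u).
Back in r: F(r) = 4*sin(exp(r)).
Then F(log(3)) - F(0) = (4*sin(3)) - (4*sin(1)) = -4*sin(1) + 4*sin(3).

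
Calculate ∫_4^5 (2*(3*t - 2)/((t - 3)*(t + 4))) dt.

Factor the denominator: t**2 + t - 12 = (t + 4)(t - 3).
Partial fractions: 2*(3*t - 2)/((t - 3)*(t + 4)) = 4/(t + 4) + 2/(t - 3).
An antiderivative is F(t) = 2*log(t - 3) + 4*log(t + 4).
Then F(5) - F(4) = (2*log(2) + 8*log(3)) - (12*log(2)) = -10*log(2) + 8*log(3).

-10*log(2) + 8*log(3)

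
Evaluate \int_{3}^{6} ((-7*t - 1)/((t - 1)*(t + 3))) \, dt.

-5*log(3) - 2*log(5) + 7*log(2)

Factor the denominator: t**2 + 2*t - 3 = (t + 3)(t - 1).
Partial fractions: (-7*t - 1)/((t - 1)*(t + 3)) = -5/(t + 3) - 2/(t - 1).
An antiderivative is F(t) = -2*log(t - 1) - 5*log(t + 3).
Then F(6) - F(3) = (-10*log(3) - 2*log(5)) - (-5*log(3) - 7*log(2)) = -5*log(3) - 2*log(5) + 7*log(2).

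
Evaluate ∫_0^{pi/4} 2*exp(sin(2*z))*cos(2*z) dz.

Let u = sin(2*z), so du = 2*cos(2*z) dz. When z = 0, u = 0; when z = pi/4, u = 1.
The integral becomes ∫ exp(u) du from 0 to 1, with antiderivative exp(u).
Back in z: F(z) = exp(sin(2*z)).
Then F(pi/4) - F(0) = (E) - (1) = -1 + E.

-1 + E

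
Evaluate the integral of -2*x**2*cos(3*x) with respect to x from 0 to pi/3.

Integrate by parts twice (u = x^2, dv = -2*cos(3*x) dx).
An antiderivative is F(x) = -2*x**2*sin(3*x)/3 - 4*x*cos(3*x)/9 + 4*sin(3*x)/27.
Then F(pi/3) - F(0) = (4*pi/27) - (0) = 4*pi/27.

4*pi/27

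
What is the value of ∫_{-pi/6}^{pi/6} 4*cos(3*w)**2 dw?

Use the identity cos^2(3*w) = (1 + cos(6*w))/2.
An antiderivative is F(w) = 2*w + sin(6*w)/3.
Then F(pi/6) - F(-pi/6) = (pi/3) - (-pi/3) = 2*pi/3.

2*pi/3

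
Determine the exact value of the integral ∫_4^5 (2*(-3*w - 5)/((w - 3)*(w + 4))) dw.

log(4/81)

Factor the denominator: w**2 + w - 12 = (w + 4)(w - 3).
Partial fractions: 2*(-3*w - 5)/((w - 3)*(w + 4)) = -2/(w + 4) - 4/(w - 3).
An antiderivative is F(w) = -4*log(w - 3) - 2*log(w + 4).
Then F(5) - F(4) = (-4*log(3) - 4*log(2)) - (-log(64)) = log(4/81).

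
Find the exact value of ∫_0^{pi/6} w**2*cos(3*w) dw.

-2/27 + pi**2/108

Integrate by parts twice (u = w^2, dv = cos(3*w) dw).
An antiderivative is F(w) = w**2*sin(3*w)/3 + 2*w*cos(3*w)/9 - 2*sin(3*w)/27.
Then F(pi/6) - F(0) = (-2/27 + pi**2/108) - (0) = -2/27 + pi**2/108.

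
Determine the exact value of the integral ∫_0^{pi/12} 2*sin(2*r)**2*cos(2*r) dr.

Let u = sin(2*r), so du = 2*cos(2*r) dr. When r = 0, u = 0; when r = pi/12, u = 1/2.
The integral becomes ∫ u**2 du from 0 to 1/2, with antiderivative u**3/3.
Back in r: F(r) = sin(2*r)**3/3.
Then F(pi/12) - F(0) = (1/24) - (0) = 1/24.

1/24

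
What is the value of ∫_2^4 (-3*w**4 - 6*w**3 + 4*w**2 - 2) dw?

-13268/15

By the power rule, an antiderivative is F(w) = -3*w**5/5 - 3*w**4/2 + 4*w**3/3 - 2*w.
Then F(4) - F(2) = (-13816/15) - (-548/15) = -13268/15.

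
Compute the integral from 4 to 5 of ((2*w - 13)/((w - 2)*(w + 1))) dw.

-5*log(5) + 2*log(3) + 8*log(2)

Factor the denominator: w**2 - w - 2 = (w + 1)(w - 2).
Partial fractions: (2*w - 13)/((w - 2)*(w + 1)) = 5/(w + 1) - 3/(w - 2).
An antiderivative is F(w) = -3*log(w - 2) + 5*log(w + 1).
Then F(5) - F(4) = (2*log(3) + 5*log(2)) - (-3*log(2) + 5*log(5)) = -5*log(5) + 2*log(3) + 8*log(2).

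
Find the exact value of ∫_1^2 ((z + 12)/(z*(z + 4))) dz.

Factor the denominator: z**2 + 4*z = (z + 4)z.
Partial fractions: (z + 12)/(z*(z + 4)) = -2/(z + 4) + 3/z.
An antiderivative is F(z) = 3*log(z) - 2*log(z + 4).
Then F(2) - F(1) = (log(2/9)) - (-log(25)) = log(50/9).

log(50/9)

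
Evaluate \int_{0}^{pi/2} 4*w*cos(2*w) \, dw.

Integrate by parts once (u = w, dv = 4*cos(2*w) dw).
An antiderivative is F(w) = 2*w*sin(2*w) + cos(2*w).
Then F(pi/2) - F(0) = (-1) - (1) = -2.

-2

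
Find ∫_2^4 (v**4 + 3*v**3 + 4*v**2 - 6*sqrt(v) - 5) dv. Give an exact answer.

8*sqrt(2) + 6166/15

By the power rule, an antiderivative is F(v) = v**5/5 + 3*v**4/4 - 4*v**(3/2) + 4*v**3/3 - 5*v.
Then F(4) - F(2) = (6452/15) - (286/15 - 8*sqrt(2)) = 8*sqrt(2) + 6166/15.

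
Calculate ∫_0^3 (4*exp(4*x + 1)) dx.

-exp(1) + exp(13)

Let u = 4*x + 1, so du = 4 dx. When x = 0, u = 1; when x = 3, u = 13.
The integral becomes ∫ exp(u) du from 1 to 13, with antiderivative exp(u).
Back in x: F(x) = exp(4*x + 1).
Then F(3) - F(0) = (exp(13)) - (exp(1)) = -exp(1) + exp(13).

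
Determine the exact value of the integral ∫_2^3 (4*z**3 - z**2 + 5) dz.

By the power rule, an antiderivative is F(z) = z**4 - z**3/3 + 5*z.
Then F(3) - F(2) = (87) - (70/3) = 191/3.

191/3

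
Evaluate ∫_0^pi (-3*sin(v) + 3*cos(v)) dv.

An antiderivative is F(v) = 3*sin(v) + 3*cos(v).
Then F(pi) - F(0) = (-3) - (3) = -6.

-6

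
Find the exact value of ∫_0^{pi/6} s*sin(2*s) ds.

-pi/24 + sqrt(3)/8

Integrate by parts once (u = s, dv = sin(2*s) ds).
An antiderivative is F(s) = -s*cos(2*s)/2 + sin(2*s)/4.
Then F(pi/6) - F(0) = (-pi/24 + sqrt(3)/8) - (0) = -pi/24 + sqrt(3)/8.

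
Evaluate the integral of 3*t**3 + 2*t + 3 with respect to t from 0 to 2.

By the power rule, an antiderivative is F(t) = 3*t**4/4 + t**2 + 3*t.
Then F(2) - F(0) = (22) - (0) = 22.

22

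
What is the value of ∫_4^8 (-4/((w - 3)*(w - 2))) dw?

-4*log(5) + 4*log(3)

Factor the denominator: w**2 - 5*w + 6 = (w - 2)(w - 3).
Partial fractions: -4/((w - 3)*(w - 2)) = 4/(w - 2) - 4/(w - 3).
An antiderivative is F(w) = -4*log(w - 3) + 4*log(w - 2).
Then F(8) - F(4) = (-4*log(5) + 4*log(2) + 4*log(3)) - (log(16)) = -4*log(5) + 4*log(3).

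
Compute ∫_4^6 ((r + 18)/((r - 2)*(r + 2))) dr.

Factor the denominator: r**2 - 4 = (r + 2)(r - 2).
Partial fractions: (r + 18)/((r - 2)*(r + 2)) = -4/(r + 2) + 5/(r - 2).
An antiderivative is F(r) = 5*log(r - 2) - 4*log(r + 2).
Then F(6) - F(4) = (-log(4)) - (log(2/81)) = log(81/8).

log(81/8)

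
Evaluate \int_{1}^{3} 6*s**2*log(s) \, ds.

Integrate by parts once (u = ln s, dv = 6*s**2 ds).
An antiderivative is F(s) = 2*s**3*(3*log(s) - 1)/3.
Then F(3) - F(1) = (-18 + 54*log(3)) - (-2/3) = -52/3 + 54*log(3).

-52/3 + 54*log(3)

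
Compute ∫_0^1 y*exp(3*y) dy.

Integrate by parts once (u = y, dv = exp(3*y) dy).
An antiderivative is F(y) = (3*y - 1)*exp(3*y)/9.
Then F(1) - F(0) = (2*exp(3)/9) - (-1/9) = 1/9 + 2*exp(3)/9.

1/9 + 2*exp(3)/9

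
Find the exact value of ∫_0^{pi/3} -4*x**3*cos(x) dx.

-12 - 2*pi**2/3 - 2*sqrt(3)*pi**3/27 + 4*sqrt(3)*pi

Integrate by parts 3 times (u = x^3, dv = -4*cos(x) dx).
An antiderivative is F(x) = -4*x**3*sin(x) - 12*x**2*cos(x) + 24*x*sin(x) + 24*cos(x).
Then F(pi/3) - F(0) = (-2*pi**2/3 - 2*sqrt(3)*pi**3/27 + 12 + 4*sqrt(3)*pi) - (24) = -12 - 2*pi**2/3 - 2*sqrt(3)*pi**3/27 + 4*sqrt(3)*pi.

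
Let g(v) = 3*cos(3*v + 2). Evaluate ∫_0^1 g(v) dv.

sin(5) - sin(2)

Let u = 3*v + 2, so du = 3 dv. When v = 0, u = 2; when v = 1, u = 5.
The integral becomes ∫ cos(u) du from 2 to 5, with antiderivative sin(u).
Back in v: F(v) = sin(3*v + 2).
Then F(1) - F(0) = (sin(5)) - (sin(2)) = sin(5) - sin(2).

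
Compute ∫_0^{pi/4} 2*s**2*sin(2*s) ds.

-1/2 + pi/4

Integrate by parts twice (u = s^2, dv = 2*sin(2*s) ds).
An antiderivative is F(s) = -s**2*cos(2*s) + s*sin(2*s) + cos(2*s)/2.
Then F(pi/4) - F(0) = (pi/4) - (1/2) = -1/2 + pi/4.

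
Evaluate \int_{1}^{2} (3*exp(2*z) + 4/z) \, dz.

-3*exp(2)/2 + log(16) + 3*exp(4)/2

An antiderivative is F(z) = 3*exp(2*z)/2 + 4*log(z).
Then F(2) - F(1) = (log(16) + 3*exp(4)/2) - (3*exp(2)/2) = -3*exp(2)/2 + log(16) + 3*exp(4)/2.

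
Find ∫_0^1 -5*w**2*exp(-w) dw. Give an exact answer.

-10 + 25*exp(-1)

Integrate by parts twice (u = w^2, dv = -5*exp(-w) dw).
An antiderivative is F(w) = (5*w**2 + 10*w + 10)*exp(-w).
Then F(1) - F(0) = (25*exp(-1)) - (10) = -10 + 25*exp(-1).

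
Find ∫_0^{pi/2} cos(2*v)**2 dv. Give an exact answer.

Use the identity cos^2(2*v) = (1 + cos(4*v))/2.
An antiderivative is F(v) = v/2 + sin(4*v)/8.
Then F(pi/2) - F(0) = (pi/4) - (0) = pi/4.

pi/4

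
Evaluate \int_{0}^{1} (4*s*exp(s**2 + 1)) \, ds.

2*E*(-1 + E)

Let u = s**2 + 1, so du = 2*s ds. When s = 0, u = 1; when s = 1, u = 2.
The integral becomes 2·∫ exp(u) du from 1 to 2, with antiderivative 2*exp(u).
Back in s: F(s) = 2*exp(s**2 + 1).
Then F(1) - F(0) = (2*exp(2)) - (2*exp(1)) = 2*exp(1)*(-1 + exp(1)).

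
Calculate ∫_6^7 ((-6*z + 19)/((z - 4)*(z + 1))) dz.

-14*log(2) - log(3) + 5*log(7)

Factor the denominator: z**2 - 3*z - 4 = (z + 1)(z - 4).
Partial fractions: (-6*z + 19)/((z - 4)*(z + 1)) = -5/(z + 1) - 1/(z - 4).
An antiderivative is F(z) = -log(z - 4) - 5*log(z + 1).
Then F(7) - F(6) = (-15*log(2) - log(3)) - (-5*log(7) - log(2)) = -14*log(2) - log(3) + 5*log(7).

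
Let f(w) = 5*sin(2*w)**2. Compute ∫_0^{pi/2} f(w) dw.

5*pi/4

Use the identity sin^2(2*w) = (1 - cos(4*w))/2.
An antiderivative is F(w) = 5*w/2 - 5*sin(4*w)/8.
Then F(pi/2) - F(0) = (5*pi/4) - (0) = 5*pi/4.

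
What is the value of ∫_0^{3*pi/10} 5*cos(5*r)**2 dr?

Use the identity cos^2(5*r) = (1 + cos(10*r))/2.
An antiderivative is F(r) = 5*r/2 + sin(10*r)/4.
Then F(3*pi/10) - F(0) = (3*pi/4) - (0) = 3*pi/4.

3*pi/4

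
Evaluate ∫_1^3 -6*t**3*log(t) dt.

Integrate by parts once (u = ln t, dv = -6*t**3 dt).
An antiderivative is F(t) = -3*t**4*(4*log(t) - 1)/8.
Then F(3) - F(1) = (243/8 - 243*log(3)/2) - (3/8) = 30 - 243*log(3)/2.

30 - 243*log(3)/2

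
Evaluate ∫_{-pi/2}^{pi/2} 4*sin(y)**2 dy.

Use the identity sin^2(y) = (1 - cos(2*y))/2.
An antiderivative is F(y) = 2*y - sin(2*y).
Then F(pi/2) - F(-pi/2) = (pi) - (-pi) = 2*pi.

2*pi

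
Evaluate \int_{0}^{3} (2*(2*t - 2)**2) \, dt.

24

Let u = 2*t - 2, so du = 2 dt. When t = 0, u = -2; when t = 3, u = 4.
The integral becomes ∫ u**2 du from -2 to 4, with antiderivative u**3/3.
Back in t: F(t) = (2*t - 2)**3/3.
Then F(3) - F(0) = (64/3) - (-8/3) = 24.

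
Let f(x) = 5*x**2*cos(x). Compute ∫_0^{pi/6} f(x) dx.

Integrate by parts twice (u = x^2, dv = 5*cos(x) dx).
An antiderivative is F(x) = 5*x**2*sin(x) + 10*x*cos(x) - 10*sin(x).
Then F(pi/6) - F(0) = (-5 + 5*pi**2/72 + 5*sqrt(3)*pi/6) - (0) = -5 + 5*pi**2/72 + 5*sqrt(3)*pi/6.

-5 + 5*pi**2/72 + 5*sqrt(3)*pi/6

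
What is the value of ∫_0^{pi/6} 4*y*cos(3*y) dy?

Integrate by parts once (u = y, dv = 4*cos(3*y) dy).
An antiderivative is F(y) = 4*y*sin(3*y)/3 + 4*cos(3*y)/9.
Then F(pi/6) - F(0) = (2*pi/9) - (4/9) = -4/9 + 2*pi/9.

-4/9 + 2*pi/9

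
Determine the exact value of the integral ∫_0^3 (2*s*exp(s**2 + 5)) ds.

-exp(5) + exp(14)

Let u = s**2 + 5, so du = 2*s ds. When s = 0, u = 5; when s = 3, u = 14.
The integral becomes ∫ exp(u) du from 5 to 14, with antiderivative exp(u).
Back in s: F(s) = exp(s**2 + 5).
Then F(3) - F(0) = (exp(14)) - (exp(5)) = -exp(5) + exp(14).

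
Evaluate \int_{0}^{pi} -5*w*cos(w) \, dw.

Integrate by parts once (u = w, dv = -5*cos(w) dw).
An antiderivative is F(w) = -5*w*sin(w) - 5*cos(w).
Then F(pi) - F(0) = (5) - (-5) = 10.

10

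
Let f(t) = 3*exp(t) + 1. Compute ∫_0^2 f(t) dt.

An antiderivative is F(t) = t + 3*exp(t).
Then F(2) - F(0) = (2 + 3*exp(2)) - (3) = -1 + 3*exp(2).

-1 + 3*exp(2)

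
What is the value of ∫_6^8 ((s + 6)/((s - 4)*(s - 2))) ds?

Factor the denominator: s**2 - 6*s + 8 = (s - 2)(s - 4).
Partial fractions: (s + 6)/((s - 4)*(s - 2)) = -4/(s - 2) + 5/(s - 4).
An antiderivative is F(s) = 5*log(s - 4) - 4*log(s - 2).
Then F(8) - F(6) = (log(64/81)) - (-log(8)) = -4*log(3) + 9*log(2).

-4*log(3) + 9*log(2)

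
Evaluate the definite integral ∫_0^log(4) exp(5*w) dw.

Let u = exp(w), so du = exp(w) dw. When w = 0, u = 1; when w = log(4), u = 4.
The integral becomes ∫ u**4 du from 1 to 4, with antiderivative u**5/5.
Back in w: F(w) = exp(5*w)/5.
Then F(log(4)) - F(0) = (1024/5) - (1/5) = 1023/5.

1023/5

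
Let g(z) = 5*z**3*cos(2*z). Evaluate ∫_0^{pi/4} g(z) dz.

Integrate by parts 3 times (u = z^3, dv = 5*cos(2*z) dz).
An antiderivative is F(z) = 5*z**3*sin(2*z)/2 + 15*z**2*cos(2*z)/4 - 15*z*sin(2*z)/4 - 15*cos(2*z)/8.
Then F(pi/4) - F(0) = (5*pi*(-24 + pi**2)/128) - (-15/8) = -15*pi/16 + 5*pi**3/128 + 15/8.

-15*pi/16 + 5*pi**3/128 + 15/8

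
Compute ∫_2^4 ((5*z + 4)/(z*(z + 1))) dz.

log(80/3)

Factor the denominator: z**2 + z = (z + 1)z.
Partial fractions: (5*z + 4)/(z*(z + 1)) = 1/(z + 1) + 4/z.
An antiderivative is F(z) = 4*log(z) + log(z + 1).
Then F(4) - F(2) = (log(5) + 8*log(2)) - (log(48)) = log(80/3).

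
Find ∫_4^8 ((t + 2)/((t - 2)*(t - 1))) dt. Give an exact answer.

Factor the denominator: t**2 - 3*t + 2 = (t - 1)(t - 2).
Partial fractions: (t + 2)/((t - 2)*(t - 1)) = -3/(t - 1) + 4/(t - 2).
An antiderivative is F(t) = 4*log(t - 2) - 3*log(t - 1).
Then F(8) - F(4) = (-3*log(7) + 4*log(2) + 4*log(3)) - (log(16/27)) = -3*log(7) + 7*log(3).

-3*log(7) + 7*log(3)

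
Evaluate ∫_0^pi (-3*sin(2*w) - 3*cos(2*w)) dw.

0

An antiderivative is F(w) = -3*sin(2*w)/2 + 3*cos(2*w)/2.
Then F(pi) - F(0) = (3/2) - (3/2) = 0.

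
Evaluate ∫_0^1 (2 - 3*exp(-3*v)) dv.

An antiderivative is F(v) = 2*v + exp(-3*v).
Then F(1) - F(0) = (exp(-3) + 2) - (1) = exp(-3) + 1.

exp(-3) + 1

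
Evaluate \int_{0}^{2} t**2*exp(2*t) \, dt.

Integrate by parts twice (u = t^2, dv = exp(2*t) dt).
An antiderivative is F(t) = (2*t**2 - 2*t + 1)*exp(2*t)/4.
Then F(2) - F(0) = (5*exp(4)/4) - (1/4) = -1/4 + 5*exp(4)/4.

-1/4 + 5*exp(4)/4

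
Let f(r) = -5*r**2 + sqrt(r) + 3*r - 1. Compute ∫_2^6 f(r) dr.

-908/3 - 4*sqrt(2)/3 + 4*sqrt(6)

By the power rule, an antiderivative is F(r) = 2*r**(3/2)/3 - 5*r**3/3 + 3*r**2/2 - r.
Then F(6) - F(2) = (-312 + 4*sqrt(6)) - (-28/3 + 4*sqrt(2)/3) = -908/3 - 4*sqrt(2)/3 + 4*sqrt(6).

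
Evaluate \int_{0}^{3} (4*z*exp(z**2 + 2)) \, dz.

Let u = z**2 + 2, so du = 2*z dz. When z = 0, u = 2; when z = 3, u = 11.
The integral becomes 2·∫ exp(u) du from 2 to 11, with antiderivative 2*exp(u).
Back in z: F(z) = 2*exp(z**2 + 2).
Then F(3) - F(0) = (2*exp(11)) - (2*exp(2)) = -2*(1 - exp(9))*exp(2).

-2*(1 - exp(9))*exp(2)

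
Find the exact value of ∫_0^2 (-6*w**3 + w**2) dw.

By the power rule, an antiderivative is F(w) = -3*w**4/2 + w**3/3.
Then F(2) - F(0) = (-64/3) - (0) = -64/3.

-64/3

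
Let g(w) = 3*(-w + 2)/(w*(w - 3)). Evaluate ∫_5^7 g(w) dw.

Factor the denominator: w**2 - 3*w = w(w - 3).
Partial fractions: 3*(-w + 2)/(w*(w - 3)) = -2/w - 1/(w - 3).
An antiderivative is F(w) = -2*log(w) - log(w - 3).
Then F(7) - F(5) = (-2*log(7) - 2*log(2)) - (-log(50)) = log(25/98).

log(25/98)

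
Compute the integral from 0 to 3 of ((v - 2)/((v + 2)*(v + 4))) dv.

Factor the denominator: v**2 + 6*v + 8 = (v + 4)(v + 2).
Partial fractions: (v - 2)/((v + 2)*(v + 4)) = 3/(v + 4) - 2/(v + 2).
An antiderivative is F(v) = -2*log(v + 2) + 3*log(v + 4).
Then F(3) - F(0) = (-2*log(5) + 3*log(7)) - (log(16)) = -2*log(5) - 4*log(2) + 3*log(7).

-2*log(5) - 4*log(2) + 3*log(7)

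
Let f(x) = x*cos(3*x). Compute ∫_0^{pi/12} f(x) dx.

Integrate by parts once (u = x, dv = cos(3*x) dx).
An antiderivative is F(x) = x*sin(3*x)/3 + cos(3*x)/9.
Then F(pi/12) - F(0) = (sqrt(2)*(pi + 4)/72) - (1/9) = -1/9 + sqrt(2)*pi/72 + sqrt(2)/18.

-1/9 + sqrt(2)*pi/72 + sqrt(2)/18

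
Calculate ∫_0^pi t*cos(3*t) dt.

-2/9

Integrate by parts once (u = t, dv = cos(3*t) dt).
An antiderivative is F(t) = t*sin(3*t)/3 + cos(3*t)/9.
Then F(pi) - F(0) = (-1/9) - (1/9) = -2/9.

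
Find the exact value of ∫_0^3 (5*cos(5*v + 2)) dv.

sin(17) - sin(2)

Let u = 5*v + 2, so du = 5 dv. When v = 0, u = 2; when v = 3, u = 17.
The integral becomes ∫ cos(u) du from 2 to 17, with antiderivative sin(u).
Back in v: F(v) = sin(5*v + 2).
Then F(3) - F(0) = (sin(17)) - (sin(2)) = sin(17) - sin(2).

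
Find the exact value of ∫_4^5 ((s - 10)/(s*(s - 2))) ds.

-4*log(3) - 6*log(2) + 5*log(5)

Factor the denominator: s**2 - 2*s = s(s - 2).
Partial fractions: (s - 10)/(s*(s - 2)) = 5/s - 4/(s - 2).
An antiderivative is F(s) = 5*log(s) - 4*log(s - 2).
Then F(5) - F(4) = (-4*log(3) + 5*log(5)) - (log(64)) = -4*log(3) - 6*log(2) + 5*log(5).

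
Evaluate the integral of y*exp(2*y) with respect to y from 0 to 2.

1/4 + 3*exp(4)/4

Integrate by parts once (u = y, dv = exp(2*y) dy).
An antiderivative is F(y) = (2*y - 1)*exp(2*y)/4.
Then F(2) - F(0) = (3*exp(4)/4) - (-1/4) = 1/4 + 3*exp(4)/4.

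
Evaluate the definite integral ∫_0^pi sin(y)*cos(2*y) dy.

Use the identity sin(y)cos(2*y) = [sin(3*y) + sin(-y)]/2.
An antiderivative is F(y) = cos(y)/2 - cos(3*y)/6.
Then F(pi) - F(0) = (-1/3) - (1/3) = -2/3.

-2/3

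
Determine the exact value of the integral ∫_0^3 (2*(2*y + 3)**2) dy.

Let u = 2*y + 3, so du = 2 dy. When y = 0, u = 3; when y = 3, u = 9.
The integral becomes ∫ u**2 du from 3 to 9, with antiderivative u**3/3.
Back in y: F(y) = (2*y + 3)**3/3.
Then F(3) - F(0) = (243) - (9) = 234.

234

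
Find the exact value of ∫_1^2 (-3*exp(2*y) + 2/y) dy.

-3*exp(4)/2 + log(4) + 3*exp(2)/2

An antiderivative is F(y) = -3*exp(2*y)/2 + 2*log(y).
Then F(2) - F(1) = (-3*exp(4)/2 + log(4)) - (-3*exp(2)/2) = -3*exp(4)/2 + log(4) + 3*exp(2)/2.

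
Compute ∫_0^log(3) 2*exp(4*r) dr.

40

Let u = exp(r), so du = exp(r) dr. When r = 0, u = 1; when r = log(3), u = 3.
The integral becomes 2·∫ u**3 du from 1 to 3, with antiderivative u**4/2.
Back in r: F(r) = exp(4*r)/2.
Then F(log(3)) - F(0) = (81/2) - (1/2) = 40.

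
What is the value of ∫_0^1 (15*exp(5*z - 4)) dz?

-(3 - 3*exp(5))*exp(-4)

Let u = 5*z - 4, so du = 5 dz. When z = 0, u = -4; when z = 1, u = 1.
The integral becomes 3·∫ exp(u) du from -4 to 1, with antiderivative 3*exp(u).
Back in z: F(z) = 3*exp(5*z - 4).
Then F(1) - F(0) = (3*exp(1)) - (3*exp(-4)) = -(3 - 3*exp(5))*exp(-4).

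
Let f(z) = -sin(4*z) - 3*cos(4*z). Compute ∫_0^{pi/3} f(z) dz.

An antiderivative is F(z) = -3*sin(4*z)/4 + cos(4*z)/4.
Then F(pi/3) - F(0) = (-1/8 + 3*sqrt(3)/8) - (1/4) = -3/8 + 3*sqrt(3)/8.

-3/8 + 3*sqrt(3)/8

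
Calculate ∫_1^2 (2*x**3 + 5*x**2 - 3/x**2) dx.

By the power rule, an antiderivative is F(x) = x**4/2 + 5*x**3/3 + 3/x.
Then F(2) - F(1) = (137/6) - (31/6) = 53/3.

53/3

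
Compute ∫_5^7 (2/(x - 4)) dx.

log(9)

An antiderivative is F(x) = 2*log(x - 4).
Then F(7) - F(5) = (log(9)) - (0) = log(9).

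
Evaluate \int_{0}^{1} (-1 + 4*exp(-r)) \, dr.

An antiderivative is F(r) = -r - 4*exp(-r).
Then F(1) - F(0) = (-4*exp(-1) - 1) - (-4) = 3 - 4*exp(-1).

3 - 4*exp(-1)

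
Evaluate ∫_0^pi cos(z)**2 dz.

pi/2

Use the identity cos^2(z) = (1 + cos(2*z))/2.
An antiderivative is F(z) = z/2 + sin(2*z)/4.
Then F(pi) - F(0) = (pi/2) - (0) = pi/2.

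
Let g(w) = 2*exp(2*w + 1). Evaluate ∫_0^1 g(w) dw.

-exp(1) + exp(3)

Let u = 2*w + 1, so du = 2 dw. When w = 0, u = 1; when w = 1, u = 3.
The integral becomes ∫ exp(u) du from 1 to 3, with antiderivative exp(u).
Back in w: F(w) = exp(2*w + 1).
Then F(1) - F(0) = (exp(3)) - (exp(1)) = -exp(1) + exp(3).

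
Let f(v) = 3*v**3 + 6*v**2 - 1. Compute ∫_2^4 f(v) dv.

290

By the power rule, an antiderivative is F(v) = 3*v**4/4 + 2*v**3 - v.
Then F(4) - F(2) = (316) - (26) = 290.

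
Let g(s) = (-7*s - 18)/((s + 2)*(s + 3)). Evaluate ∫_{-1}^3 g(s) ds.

-4*log(5) - 3*log(3)

Factor the denominator: s**2 + 5*s + 6 = (s + 3)(s + 2).
Partial fractions: (-7*s - 18)/((s + 2)*(s + 3)) = -3/(s + 3) - 4/(s + 2).
An antiderivative is F(s) = -4*log(s + 2) - 3*log(s + 3).
Then F(3) - F(-1) = (-4*log(5) - 3*log(3) - 3*log(2)) - (-log(8)) = -4*log(5) - 3*log(3).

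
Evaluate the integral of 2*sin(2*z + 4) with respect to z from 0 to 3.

Let u = 2*z + 4, so du = 2 dz. When z = 0, u = 4; when z = 3, u = 10.
The integral becomes ∫ sin(u) du from 4 to 10, with antiderivative -cos(u).
Back in z: F(z) = -cos(2*z + 4).
Then F(3) - F(0) = (-cos(10)) - (-cos(4)) = cos(4) - cos(10).

cos(4) - cos(10)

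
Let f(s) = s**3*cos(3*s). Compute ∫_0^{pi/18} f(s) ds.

-sqrt(3)/27 - pi/162 + pi**3/34992 + sqrt(3)*pi**2/1944 + 2/27

Integrate by parts 3 times (u = s^3, dv = cos(3*s) ds).
An antiderivative is F(s) = s**3*sin(3*s)/3 + s**2*cos(3*s)/3 - 2*s*sin(3*s)/9 - 2*cos(3*s)/27.
Then F(pi/18) - F(0) = (-sqrt(3)/27 - pi/162 + pi**3/34992 + sqrt(3)*pi**2/1944) - (-2/27) = -sqrt(3)/27 - pi/162 + pi**3/34992 + sqrt(3)*pi**2/1944 + 2/27.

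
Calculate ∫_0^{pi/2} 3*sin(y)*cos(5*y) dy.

1/2

Use the identity sin(y)cos(5*y) = [sin(6*y) + sin(-4*y)]/2.
An antiderivative is F(y) = 3*cos(4*y)/8 - cos(6*y)/4.
Then F(pi/2) - F(0) = (5/8) - (1/8) = 1/2.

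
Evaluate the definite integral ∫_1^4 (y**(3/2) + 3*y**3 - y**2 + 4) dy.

3893/20

By the power rule, an antiderivative is F(y) = 2*y**(5/2)/5 + 3*y**4/4 - y**3/3 + 4*y.
Then F(4) - F(1) = (2992/15) - (289/60) = 3893/20.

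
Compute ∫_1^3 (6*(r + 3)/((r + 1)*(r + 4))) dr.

-2*log(5) + 4*log(2) + 2*log(7)

Factor the denominator: r**2 + 5*r + 4 = (r + 4)(r + 1).
Partial fractions: 6*(r + 3)/((r + 1)*(r + 4)) = 2/(r + 4) + 4/(r + 1).
An antiderivative is F(r) = 4*log(r + 1) + 2*log(r + 4).
Then F(3) - F(1) = (2*log(7) + 8*log(2)) - (4*log(2) + 2*log(5)) = -2*log(5) + 4*log(2) + 2*log(7).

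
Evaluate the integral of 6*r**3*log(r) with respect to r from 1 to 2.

Integrate by parts once (u = ln r, dv = 6*r**3 dr).
An antiderivative is F(r) = 3*r**4*(4*log(r) - 1)/8.
Then F(2) - F(1) = (-6 + 24*log(2)) - (-3/8) = -45/8 + 24*log(2).

-45/8 + 24*log(2)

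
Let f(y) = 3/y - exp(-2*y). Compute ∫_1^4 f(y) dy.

(-exp(6) + 1 + 12*exp(8)*log(2))*exp(-8)/2

An antiderivative is F(y) = 3*log(y) + exp(-2*y)/2.
Then F(4) - F(1) = (exp(-8)/2 + 6*log(2)) - (exp(-2)/2) = (-exp(6) + 1 + 12*exp(8)*log(2))*exp(-8)/2.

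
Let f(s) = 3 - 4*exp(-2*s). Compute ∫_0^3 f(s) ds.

2*exp(-6) + 7

An antiderivative is F(s) = 3*s + 2*exp(-2*s).
Then F(3) - F(0) = (2*exp(-6) + 9) - (2) = 2*exp(-6) + 7.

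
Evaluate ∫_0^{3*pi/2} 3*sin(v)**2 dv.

9*pi/4

Use the identity sin^2(v) = (1 - cos(2*v))/2.
An antiderivative is F(v) = 3*v/2 - 3*sin(2*v)/4.
Then F(3*pi/2) - F(0) = (9*pi/4) - (0) = 9*pi/4.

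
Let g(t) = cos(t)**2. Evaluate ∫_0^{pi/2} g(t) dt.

Use the identity cos^2(t) = (1 + cos(2*t))/2.
An antiderivative is F(t) = t/2 + sin(2*t)/4.
Then F(pi/2) - F(0) = (pi/4) - (0) = pi/4.

pi/4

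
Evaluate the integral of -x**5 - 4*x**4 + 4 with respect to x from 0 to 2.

By the power rule, an antiderivative is F(x) = -x**6/6 - 4*x**5/5 + 4*x.
Then F(2) - F(0) = (-424/15) - (0) = -424/15.

-424/15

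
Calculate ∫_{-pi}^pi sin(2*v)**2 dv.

Use the identity sin^2(2*v) = (1 - cos(4*v))/2.
An antiderivative is F(v) = v/2 - sin(4*v)/8.
Then F(pi) - F(-pi) = (pi/2) - (-pi/2) = pi.

pi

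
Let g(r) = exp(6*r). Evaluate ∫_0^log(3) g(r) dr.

Let u = exp(r), so du = exp(r) dr. When r = 0, u = 1; when r = log(3), u = 3.
The integral becomes ∫ u**5 du from 1 to 3, with antiderivative u**6/6.
Back in r: F(r) = exp(6*r)/6.
Then F(log(3)) - F(0) = (243/2) - (1/6) = 364/3.

364/3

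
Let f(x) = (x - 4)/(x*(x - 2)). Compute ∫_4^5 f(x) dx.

log(25/24)

Factor the denominator: x**2 - 2*x = x(x - 2).
Partial fractions: (x - 4)/(x*(x - 2)) = 2/x - 1/(x - 2).
An antiderivative is F(x) = 2*log(x) - log(x - 2).
Then F(5) - F(4) = (log(25/3)) - (log(8)) = log(25/24).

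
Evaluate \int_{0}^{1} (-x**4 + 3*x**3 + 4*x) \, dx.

By the power rule, an antiderivative is F(x) = -x**5/5 + 3*x**4/4 + 2*x**2.
Then F(1) - F(0) = (51/20) - (0) = 51/20.

51/20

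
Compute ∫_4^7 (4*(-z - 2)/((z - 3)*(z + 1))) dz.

-7*log(2) - log(5)

Factor the denominator: z**2 - 2*z - 3 = (z + 1)(z - 3).
Partial fractions: 4*(-z - 2)/((z - 3)*(z + 1)) = 1/(z + 1) - 5/(z - 3).
An antiderivative is F(z) = -5*log(z - 3) + log(z + 1).
Then F(7) - F(4) = (-7*log(2)) - (log(5)) = -7*log(2) - log(5).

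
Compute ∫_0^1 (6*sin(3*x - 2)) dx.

Let u = 3*x - 2, so du = 3 dx. When x = 0, u = -2; when x = 1, u = 1.
The integral becomes 2·∫ sin(u) du from -2 to 1, with antiderivative -2*cos(u).
Back in x: F(x) = -2*cos(3*x - 2).
Then F(1) - F(0) = (-2*cos(1)) - (-2*cos(2)) = -2*cos(1) + 2*cos(2).

-2*cos(1) + 2*cos(2)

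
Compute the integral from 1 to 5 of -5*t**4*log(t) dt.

Integrate by parts once (u = ln t, dv = -5*t**4 dt).
An antiderivative is F(t) = -t**5*(5*log(t) - 1)/5.
Then F(5) - F(1) = (625 - 3125*log(5)) - (1/5) = 3124/5 - 3125*log(5).

3124/5 - 3125*log(5)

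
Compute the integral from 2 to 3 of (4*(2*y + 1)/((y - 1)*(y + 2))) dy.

Factor the denominator: y**2 + y - 2 = (y + 2)(y - 1).
Partial fractions: 4*(2*y + 1)/((y - 1)*(y + 2)) = 4/(y + 2) + 4/(y - 1).
An antiderivative is F(y) = 4*log(y - 1) + 4*log(y + 2).
Then F(3) - F(2) = (4*log(2) + 4*log(5)) - (8*log(2)) = -4*log(2) + 4*log(5).

-4*log(2) + 4*log(5)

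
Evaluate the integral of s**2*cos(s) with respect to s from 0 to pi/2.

-2 + pi**2/4

Integrate by parts twice (u = s^2, dv = cos(s) ds).
An antiderivative is F(s) = s**2*sin(s) + 2*s*cos(s) - 2*sin(s).
Then F(pi/2) - F(0) = (-2 + pi**2/4) - (0) = -2 + pi**2/4.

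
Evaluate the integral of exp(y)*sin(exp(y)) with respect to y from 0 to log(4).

Let u = exp(y), so du = exp(y) dy. When y = 0, u = 1; when y = log(4), u = 4.
The integral becomes ∫ sin(u) du from 1 to 4, with antiderivative -cos(u).
Back in y: F(y) = -cos(exp(y)).
Then F(log(4)) - F(0) = (-cos(4)) - (-cos(1)) = cos(1) - cos(4).

cos(1) - cos(4)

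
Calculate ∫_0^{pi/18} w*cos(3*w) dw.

-1/9 + pi/108 + sqrt(3)/18

Integrate by parts once (u = w, dv = cos(3*w) dw).
An antiderivative is F(w) = w*sin(3*w)/3 + cos(3*w)/9.
Then F(pi/18) - F(0) = (pi/108 + sqrt(3)/18) - (1/9) = -1/9 + pi/108 + sqrt(3)/18.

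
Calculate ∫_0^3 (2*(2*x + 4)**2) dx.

Let u = 2*x + 4, so du = 2 dx. When x = 0, u = 4; when x = 3, u = 10.
The integral becomes ∫ u**2 du from 4 to 10, with antiderivative u**3/3.
Back in x: F(x) = (2*x + 4)**3/3.
Then F(3) - F(0) = (1000/3) - (64/3) = 312.

312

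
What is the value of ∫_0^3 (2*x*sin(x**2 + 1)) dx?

Let u = x**2 + 1, so du = 2*x dx. When x = 0, u = 1; when x = 3, u = 10.
The integral becomes ∫ sin(u) du from 1 to 10, with antiderivative -cos(u).
Back in x: F(x) = -cos(x**2 + 1).
Then F(3) - F(0) = (-cos(10)) - (-cos(1)) = cos(1) - cos(10).

cos(1) - cos(10)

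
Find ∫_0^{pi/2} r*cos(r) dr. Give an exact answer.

Integrate by parts once (u = r, dv = cos(r) dr).
An antiderivative is F(r) = r*sin(r) + cos(r).
Then F(pi/2) - F(0) = (pi/2) - (1) = -1 + pi/2.

-1 + pi/2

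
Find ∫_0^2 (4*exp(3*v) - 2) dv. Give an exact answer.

-16/3 + 4*exp(6)/3

An antiderivative is F(v) = 4*exp(3*v)/3 - 2*v.
Then F(2) - F(0) = (-4 + 4*exp(6)/3) - (4/3) = -16/3 + 4*exp(6)/3.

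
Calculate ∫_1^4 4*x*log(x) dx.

-15 + 64*log(2)

Integrate by parts once (u = ln x, dv = 4*x dx).
An antiderivative is F(x) = x**2*(2*log(x) - 1).
Then F(4) - F(1) = (-16 + 64*log(2)) - (-1) = -15 + 64*log(2).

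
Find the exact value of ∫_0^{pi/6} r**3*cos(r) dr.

-3*sqrt(3) - pi/2 + pi**3/432 + sqrt(3)*pi**2/24 + 6

Integrate by parts 3 times (u = r^3, dv = cos(r) dr).
An antiderivative is F(r) = r**3*sin(r) + 3*r**2*cos(r) - 6*r*sin(r) - 6*cos(r).
Then F(pi/6) - F(0) = (-3*sqrt(3) - pi/2 + pi**3/432 + sqrt(3)*pi**2/24) - (-6) = -3*sqrt(3) - pi/2 + pi**3/432 + sqrt(3)*pi**2/24 + 6.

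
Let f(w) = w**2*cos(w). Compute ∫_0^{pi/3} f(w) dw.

-sqrt(3) + sqrt(3)*pi**2/18 + pi/3

Integrate by parts twice (u = w^2, dv = cos(w) dw).
An antiderivative is F(w) = w**2*sin(w) + 2*w*cos(w) - 2*sin(w).
Then F(pi/3) - F(0) = (-sqrt(3) + sqrt(3)*pi**2/18 + pi/3) - (0) = -sqrt(3) + sqrt(3)*pi**2/18 + pi/3.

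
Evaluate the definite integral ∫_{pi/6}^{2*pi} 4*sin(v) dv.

An antiderivative is F(v) = -4*cos(v).
Then F(2*pi) - F(pi/6) = (-4) - (-2*sqrt(3)) = -4 + 2*sqrt(3).

-4 + 2*sqrt(3)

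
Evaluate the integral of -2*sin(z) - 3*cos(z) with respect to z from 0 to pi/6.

An antiderivative is F(z) = -3*sin(z) + 2*cos(z).
Then F(pi/6) - F(0) = (-3/2 + sqrt(3)) - (2) = -7/2 + sqrt(3).

-7/2 + sqrt(3)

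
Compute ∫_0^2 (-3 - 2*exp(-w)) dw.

-8 + 2*exp(-2)

An antiderivative is F(w) = -3*w + 2*exp(-w).
Then F(2) - F(0) = (-6 + 2*exp(-2)) - (2) = -8 + 2*exp(-2).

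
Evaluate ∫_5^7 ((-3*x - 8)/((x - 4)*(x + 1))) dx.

Factor the denominator: x**2 - 3*x - 4 = (x + 1)(x - 4).
Partial fractions: (-3*x - 8)/((x - 4)*(x + 1)) = 1/(x + 1) - 4/(x - 4).
An antiderivative is F(x) = -4*log(x - 4) + log(x + 1).
Then F(7) - F(5) = (log(8/81)) - (log(6)) = -5*log(3) + 2*log(2).

-5*log(3) + 2*log(2)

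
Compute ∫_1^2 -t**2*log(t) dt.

Integrate by parts once (u = ln t, dv = -t**2 dt).
An antiderivative is F(t) = -t**3*(3*log(t) - 1)/9.
Then F(2) - F(1) = (8/9 - 8*log(2)/3) - (1/9) = 7/9 - 8*log(2)/3.

7/9 - 8*log(2)/3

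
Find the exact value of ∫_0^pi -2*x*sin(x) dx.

Integrate by parts once (u = x, dv = -2*sin(x) dx).
An antiderivative is F(x) = 2*x*cos(x) - 2*sin(x).
Then F(pi) - F(0) = (-2*pi) - (0) = -2*pi.

-2*pi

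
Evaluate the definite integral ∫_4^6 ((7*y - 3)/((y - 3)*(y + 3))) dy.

Factor the denominator: y**2 - 9 = (y + 3)(y - 3).
Partial fractions: (7*y - 3)/((y - 3)*(y + 3)) = 4/(y + 3) + 3/(y - 3).
An antiderivative is F(y) = 3*log(y - 3) + 4*log(y + 3).
Then F(6) - F(4) = (11*log(3)) - (4*log(7)) = -4*log(7) + 11*log(3).

-4*log(7) + 11*log(3)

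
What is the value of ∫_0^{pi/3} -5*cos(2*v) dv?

-5*sqrt(3)/4

An antiderivative is F(v) = -5*sin(2*v)/2.
Then F(pi/3) - F(0) = (-5*sqrt(3)/4) - (0) = -5*sqrt(3)/4.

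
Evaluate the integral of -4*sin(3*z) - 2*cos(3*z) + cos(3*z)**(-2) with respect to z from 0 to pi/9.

An antiderivative is F(z) = -2*sin(3*z)/3 + 4*cos(3*z)/3 + tan(3*z)/3.
Then F(pi/9) - F(0) = (2/3) - (4/3) = -2/3.

-2/3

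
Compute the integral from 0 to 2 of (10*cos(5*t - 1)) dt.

Let u = 5*t - 1, so du = 5 dt. When t = 0, u = -1; when t = 2, u = 9.
The integral becomes 2·∫ cos(u) du from -1 to 9, with antiderivative 2*sin(u).
Back in t: F(t) = 2*sin(5*t - 1).
Then F(2) - F(0) = (2*sin(9)) - (-2*sin(1)) = 2*sin(9) + 2*sin(1).

2*sin(9) + 2*sin(1)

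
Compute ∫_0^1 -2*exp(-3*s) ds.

An antiderivative is F(s) = 2*exp(-3*s)/3.
Then F(1) - F(0) = (2*exp(-3)/3) - (2/3) = -2/3 + 2*exp(-3)/3.

-2/3 + 2*exp(-3)/3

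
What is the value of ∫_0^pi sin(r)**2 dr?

Use the identity sin^2(r) = (1 - cos(2*r))/2.
An antiderivative is F(r) = r/2 - sin(2*r)/4.
Then F(pi) - F(0) = (pi/2) - (0) = pi/2.

pi/2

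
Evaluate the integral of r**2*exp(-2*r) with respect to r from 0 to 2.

Integrate by parts twice (u = r^2, dv = exp(-2*r) dr).
An antiderivative is F(r) = (-2*r**2 - 2*r - 1)*exp(-2*r)/4.
Then F(2) - F(0) = (-13*exp(-4)/4) - (-1/4) = (-13 + exp(4))*exp(-4)/4.

(-13 + exp(4))*exp(-4)/4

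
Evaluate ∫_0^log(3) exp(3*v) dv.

Let u = exp(v), so du = exp(v) dv. When v = 0, u = 1; when v = log(3), u = 3.
The integral becomes ∫ u**2 du from 1 to 3, with antiderivative u**3/3.
Back in v: F(v) = exp(3*v)/3.
Then F(log(3)) - F(0) = (9) - (1/3) = 26/3.

26/3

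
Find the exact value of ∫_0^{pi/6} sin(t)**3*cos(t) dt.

1/64

Let u = sin(t), so du = cos(t) dt. When t = 0, u = 0; when t = pi/6, u = 1/2.
The integral becomes ∫ u**3 du from 0 to 1/2, with antiderivative u**4/4.
Back in t: F(t) = sin(t)**4/4.
Then F(pi/6) - F(0) = (1/64) - (0) = 1/64.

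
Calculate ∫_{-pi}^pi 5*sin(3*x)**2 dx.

5*pi

Use the identity sin^2(3*x) = (1 - cos(6*x))/2.
An antiderivative is F(x) = 5*x/2 - 5*sin(6*x)/12.
Then F(pi) - F(-pi) = (5*pi/2) - (-5*pi/2) = 5*pi.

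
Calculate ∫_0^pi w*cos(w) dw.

Integrate by parts once (u = w, dv = cos(w) dw).
An antiderivative is F(w) = w*sin(w) + cos(w).
Then F(pi) - F(0) = (-1) - (1) = -2.

-2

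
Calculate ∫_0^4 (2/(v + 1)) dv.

log(25)

An antiderivative is F(v) = 2*log(v + 1).
Then F(4) - F(0) = (log(25)) - (0) = log(25).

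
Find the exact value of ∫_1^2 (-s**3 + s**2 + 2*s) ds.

By the power rule, an antiderivative is F(s) = -s**4/4 + s**3/3 + s**2.
Then F(2) - F(1) = (8/3) - (13/12) = 19/12.

19/12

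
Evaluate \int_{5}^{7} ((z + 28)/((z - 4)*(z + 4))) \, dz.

Factor the denominator: z**2 - 16 = (z + 4)(z - 4).
Partial fractions: (z + 28)/((z - 4)*(z + 4)) = -3/(z + 4) + 4/(z - 4).
An antiderivative is F(z) = 4*log(z - 4) - 3*log(z + 4).
Then F(7) - F(5) = (-3*log(11) + 4*log(3)) - (-6*log(3)) = -3*log(11) + 10*log(3).

-3*log(11) + 10*log(3)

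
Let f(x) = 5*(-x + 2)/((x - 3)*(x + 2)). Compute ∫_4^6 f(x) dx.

Factor the denominator: x**2 - x - 6 = (x + 2)(x - 3).
Partial fractions: 5*(-x + 2)/((x - 3)*(x + 2)) = -4/(x + 2) - 1/(x - 3).
An antiderivative is F(x) = -log(x - 3) - 4*log(x + 2).
Then F(6) - F(4) = (-12*log(2) - log(3)) - (-4*log(3) - 4*log(2)) = -8*log(2) + 3*log(3).

-8*log(2) + 3*log(3)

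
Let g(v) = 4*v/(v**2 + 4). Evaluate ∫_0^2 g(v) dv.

Let u = v**2 + 4, so du = 2*v dv. When v = 0, u = 4; when v = 2, u = 8.
The integral becomes 2·∫ 1/u du from 4 to 8, with antiderivative 2*log(u).
Back in v: F(v) = 2*log(v**2 + 4).
Then F(2) - F(0) = (log(64)) - (log(16)) = log(4).

log(4)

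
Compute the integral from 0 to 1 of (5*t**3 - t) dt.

3/4

By the power rule, an antiderivative is F(t) = 5*t**4/4 - t**2/2.
Then F(1) - F(0) = (3/4) - (0) = 3/4.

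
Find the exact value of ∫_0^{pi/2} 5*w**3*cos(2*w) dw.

Integrate by parts 3 times (u = w^3, dv = 5*cos(2*w) dw).
An antiderivative is F(w) = 5*w**3*sin(2*w)/2 + 15*w**2*cos(2*w)/4 - 15*w*sin(2*w)/4 - 15*cos(2*w)/8.
Then F(pi/2) - F(0) = (15/8 - 15*pi**2/16) - (-15/8) = 15/4 - 15*pi**2/16.

15/4 - 15*pi**2/16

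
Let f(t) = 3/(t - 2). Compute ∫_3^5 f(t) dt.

An antiderivative is F(t) = 3*log(t - 2).
Then F(5) - F(3) = (log(27)) - (0) = log(27).

log(27)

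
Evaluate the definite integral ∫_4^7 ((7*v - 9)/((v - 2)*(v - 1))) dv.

Factor the denominator: v**2 - 3*v + 2 = (v - 1)(v - 2).
Partial fractions: (7*v - 9)/((v - 2)*(v - 1)) = 2/(v - 1) + 5/(v - 2).
An antiderivative is F(v) = 5*log(v - 2) + 2*log(v - 1).
Then F(7) - F(4) = (2*log(2) + 2*log(3) + 5*log(5)) - (2*log(3) + 5*log(2)) = -3*log(2) + 5*log(5).

-3*log(2) + 5*log(5)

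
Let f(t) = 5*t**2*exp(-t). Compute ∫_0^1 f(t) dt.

10 - 25*exp(-1)

Integrate by parts twice (u = t^2, dv = 5*exp(-t) dt).
An antiderivative is F(t) = (-5*t**2 - 10*t - 10)*exp(-t).
Then F(1) - F(0) = (-25*exp(-1)) - (-10) = 10 - 25*exp(-1).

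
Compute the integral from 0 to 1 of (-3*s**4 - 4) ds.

By the power rule, an antiderivative is F(s) = -3*s**5/5 - 4*s.
Then F(1) - F(0) = (-23/5) - (0) = -23/5.

-23/5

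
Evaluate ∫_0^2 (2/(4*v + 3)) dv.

An antiderivative is F(v) = log(4*v + 3)/2.
Then F(2) - F(0) = (log(11)/2) - (log(3)/2) = -log(3)/2 + log(11)/2.

-log(3)/2 + log(11)/2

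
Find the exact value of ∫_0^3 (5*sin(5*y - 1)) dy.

-cos(14) + cos(1)

Let u = 5*y - 1, so du = 5 dy. When y = 0, u = -1; when y = 3, u = 14.
The integral becomes ∫ sin(u) du from -1 to 14, with antiderivative -cos(u).
Back in y: F(y) = -cos(5*y - 1).
Then F(3) - F(0) = (-cos(14)) - (-cos(1)) = -cos(14) + cos(1).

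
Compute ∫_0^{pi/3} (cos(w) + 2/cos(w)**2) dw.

An antiderivative is F(w) = sin(w) + 2*tan(w).
Then F(pi/3) - F(0) = (5*sqrt(3)/2) - (0) = 5*sqrt(3)/2.

5*sqrt(3)/2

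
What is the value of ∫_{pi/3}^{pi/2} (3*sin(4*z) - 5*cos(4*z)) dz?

-9/8 - 5*sqrt(3)/8

An antiderivative is F(z) = -5*sin(4*z)/4 - 3*cos(4*z)/4.
Then F(pi/2) - F(pi/3) = (-3/4) - (3/8 + 5*sqrt(3)/8) = -9/8 - 5*sqrt(3)/8.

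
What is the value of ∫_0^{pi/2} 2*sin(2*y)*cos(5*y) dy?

Use the identity sin(2*y)cos(5*y) = [sin(7*y) + sin(-3*y)]/2.
An antiderivative is F(y) = cos(3*y)/3 - cos(7*y)/7.
Then F(pi/2) - F(0) = (0) - (4/21) = -4/21.

-4/21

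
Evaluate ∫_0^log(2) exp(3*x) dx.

7/3

Let u = exp(x), so du = exp(x) dx. When x = 0, u = 1; when x = log(2), u = 2.
The integral becomes ∫ u**2 du from 1 to 2, with antiderivative u**3/3.
Back in x: F(x) = exp(3*x)/3.
Then F(log(2)) - F(0) = (8/3) - (1/3) = 7/3.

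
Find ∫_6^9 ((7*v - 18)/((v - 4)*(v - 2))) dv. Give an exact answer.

-9*log(2) + 2*log(7) + 5*log(5)

Factor the denominator: v**2 - 6*v + 8 = (v - 2)(v - 4).
Partial fractions: (7*v - 18)/((v - 4)*(v - 2)) = 2/(v - 2) + 5/(v - 4).
An antiderivative is F(v) = 5*log(v - 4) + 2*log(v - 2).
Then F(9) - F(6) = (2*log(7) + 5*log(5)) - (9*log(2)) = -9*log(2) + 2*log(7) + 5*log(5).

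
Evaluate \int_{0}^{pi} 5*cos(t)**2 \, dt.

Use the identity cos^2(t) = (1 + cos(2*t))/2.
An antiderivative is F(t) = 5*t/2 + 5*sin(2*t)/4.
Then F(pi) - F(0) = (5*pi/2) - (0) = 5*pi/2.

5*pi/2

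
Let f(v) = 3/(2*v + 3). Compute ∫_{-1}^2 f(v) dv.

An antiderivative is F(v) = 3*log(2*v + 3)/2.
Then F(2) - F(-1) = (3*log(7)/2) - (0) = 3*log(7)/2.

3*log(7)/2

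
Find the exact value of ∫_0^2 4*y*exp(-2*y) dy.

Integrate by parts once (u = y, dv = 4*exp(-2*y) dy).
An antiderivative is F(y) = (-2*y - 1)*exp(-2*y).
Then F(2) - F(0) = (-5*exp(-4)) - (-1) = 1 - 5*exp(-4).

1 - 5*exp(-4)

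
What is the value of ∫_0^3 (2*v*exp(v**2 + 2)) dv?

-exp(2) + exp(11)

Let u = v**2 + 2, so du = 2*v dv. When v = 0, u = 2; when v = 3, u = 11.
The integral becomes ∫ exp(u) du from 2 to 11, with antiderivative exp(u).
Back in v: F(v) = exp(v**2 + 2).
Then F(3) - F(0) = (exp(11)) - (exp(2)) = -exp(2) + exp(11).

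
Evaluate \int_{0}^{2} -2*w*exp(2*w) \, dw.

-3*exp(4)/2 - 1/2

Integrate by parts once (u = w, dv = -2*exp(2*w) dw).
An antiderivative is F(w) = (-2*w + 1)*exp(2*w)/2.
Then F(2) - F(0) = (-3*exp(4)/2) - (1/2) = -3*exp(4)/2 - 1/2.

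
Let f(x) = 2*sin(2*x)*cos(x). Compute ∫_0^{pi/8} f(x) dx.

Use the identity sin(2*x)cos(x) = [sin(3*x) + sin(x)]/2.
An antiderivative is F(x) = -cos(x) - cos(3*x)/3.
Then F(pi/8) - F(0) = (-sqrt(sqrt(2) + 2)/2 - sqrt(2 - sqrt(2))/6) - (-4/3) = -sqrt(sqrt(2) + 2)/2 - sqrt(2 - sqrt(2))/6 + 4/3.

-sqrt(sqrt(2) + 2)/2 - sqrt(2 - sqrt(2))/6 + 4/3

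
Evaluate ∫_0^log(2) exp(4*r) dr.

Let u = exp(r), so du = exp(r) dr. When r = 0, u = 1; when r = log(2), u = 2.
The integral becomes ∫ u**3 du from 1 to 2, with antiderivative u**4/4.
Back in r: F(r) = exp(4*r)/4.
Then F(log(2)) - F(0) = (4) - (1/4) = 15/4.

15/4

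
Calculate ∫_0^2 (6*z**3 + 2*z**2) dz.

88/3

By the power rule, an antiderivative is F(z) = 3*z**4/2 + 2*z**3/3.
Then F(2) - F(0) = (88/3) - (0) = 88/3.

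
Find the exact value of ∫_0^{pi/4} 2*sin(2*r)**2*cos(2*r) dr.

1/3

Let u = sin(2*r), so du = 2*cos(2*r) dr. When r = 0, u = 0; when r = pi/4, u = 1.
The integral becomes ∫ u**2 du from 0 to 1, with antiderivative u**3/3.
Back in r: F(r) = sin(2*r)**3/3.
Then F(pi/4) - F(0) = (1/3) - (0) = 1/3.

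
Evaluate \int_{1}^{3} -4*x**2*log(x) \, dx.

Integrate by parts once (u = ln x, dv = -4*x**2 dx).
An antiderivative is F(x) = -4*x**3*(3*log(x) - 1)/9.
Then F(3) - F(1) = (12 - 36*log(3)) - (4/9) = 104/9 - 36*log(3).

104/9 - 36*log(3)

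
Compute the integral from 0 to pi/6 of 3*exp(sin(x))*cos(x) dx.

Let u = sin(x), so du = cos(x) dx. When x = 0, u = 0; when x = pi/6, u = 1/2.
The integral becomes 3·∫ exp(u) du from 0 to 1/2, with antiderivative 3*exp(u).
Back in x: F(x) = 3*exp(sin(x)).
Then F(pi/6) - F(0) = (3*exp(1/2)) - (3) = -3 + 3*exp(1/2).

-3 + 3*exp(1/2)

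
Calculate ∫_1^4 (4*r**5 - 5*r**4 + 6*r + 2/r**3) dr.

28047/16

By the power rule, an antiderivative is F(r) = 2*r**6/3 - r**5 + 3*r**2 - 1/r**2.
Then F(4) - F(1) = (84221/48) - (5/3) = 28047/16.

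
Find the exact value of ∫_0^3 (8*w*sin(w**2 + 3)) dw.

4*cos(3) - 4*cos(12)

Let u = w**2 + 3, so du = 2*w dw. When w = 0, u = 3; when w = 3, u = 12.
The integral becomes 4·∫ sin(u) du from 3 to 12, with antiderivative -4*cos(u).
Back in w: F(w) = -4*cos(w**2 + 3).
Then F(3) - F(0) = (-4*cos(12)) - (-4*cos(3)) = 4*cos(3) - 4*cos(12).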